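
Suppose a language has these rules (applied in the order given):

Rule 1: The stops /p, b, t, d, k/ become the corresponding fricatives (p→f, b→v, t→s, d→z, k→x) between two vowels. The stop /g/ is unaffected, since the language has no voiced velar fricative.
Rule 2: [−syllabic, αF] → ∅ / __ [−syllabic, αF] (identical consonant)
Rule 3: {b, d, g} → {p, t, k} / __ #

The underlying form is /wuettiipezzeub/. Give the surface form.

wuetiifezeup

Rule 1 (intervocalic spirantization): /p/ is a stop between vowels /i/ and /e/, so it spirantizes to the fricative [f]. /wuettiipezzeub/ → wuettiifezzeub.
Rule 2 (degemination): /tt/ is a geminate; the first /t/ deletes. /zz/ is a geminate; the first /z/ deletes. /wuettiifezzeub/ → wuetiifezeub.
Rule 3 (final devoicing): /b/ is a voiced stop in word-final position, so it devoices to [p]. /wuetiifezeub/ → wuetiifezeup.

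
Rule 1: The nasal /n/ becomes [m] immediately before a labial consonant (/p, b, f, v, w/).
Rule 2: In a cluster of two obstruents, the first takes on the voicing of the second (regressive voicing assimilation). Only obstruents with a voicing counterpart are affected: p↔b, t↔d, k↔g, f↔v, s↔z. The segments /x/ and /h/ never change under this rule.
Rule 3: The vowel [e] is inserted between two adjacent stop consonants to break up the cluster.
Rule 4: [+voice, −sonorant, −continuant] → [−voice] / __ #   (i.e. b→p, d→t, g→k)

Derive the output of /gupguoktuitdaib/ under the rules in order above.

Rule 1 (nasal place assimilation): no segment meets the environment; /gupguoktuitdaib/ is unchanged.
Rule 2 (regressive voicing assimilation): /p/ precedes the voiced obstruent /g/, so it voices to [b] by assimilation. /t/ precedes the voiced obstruent /d/, so it voices to [d] by assimilation. /gupguoktuitdaib/ → gubguoktuiddaib.
Rule 3 (stop-cluster e-epenthesis): /b/ and /g/ form a stop–stop cluster, so [e] is inserted between them. /k/ and /t/ form a stop–stop cluster, so [e] is inserted between them. /d/ and /d/ form a stop–stop cluster, so [e] is inserted between them. /gubguoktuiddaib/ → gubeguoketuidedaib.
Rule 4 (final devoicing): /b/ is a voiced stop in word-final position, so it devoices to [p]. /gubeguoketuidedaib/ → gubeguoketuidedaip.

gubeguoketuidedaip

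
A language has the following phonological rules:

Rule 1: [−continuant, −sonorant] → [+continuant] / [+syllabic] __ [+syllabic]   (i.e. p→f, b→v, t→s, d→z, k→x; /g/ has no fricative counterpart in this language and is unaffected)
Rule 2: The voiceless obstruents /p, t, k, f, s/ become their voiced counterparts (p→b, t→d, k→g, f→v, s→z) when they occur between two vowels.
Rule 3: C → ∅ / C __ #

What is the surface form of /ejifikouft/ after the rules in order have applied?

Rule 1 (intervocalic spirantization): /k/ is a stop between vowels /i/ and /o/, so it spirantizes to the fricative [x]. /ejifikouft/ → ejifixouft.
Rule 2 (intervocalic voicing): /f/ is a voiceless obstruent between vowels /i/ and /i/, so it voices to [v]. /ejifixouft/ → ejivixouft.
Rule 3 (final cluster simplification): /t/ is the second consonant of a word-final cluster /ft/, so it deletes. /ejivixouft/ → ejivixouf.

ejivixouf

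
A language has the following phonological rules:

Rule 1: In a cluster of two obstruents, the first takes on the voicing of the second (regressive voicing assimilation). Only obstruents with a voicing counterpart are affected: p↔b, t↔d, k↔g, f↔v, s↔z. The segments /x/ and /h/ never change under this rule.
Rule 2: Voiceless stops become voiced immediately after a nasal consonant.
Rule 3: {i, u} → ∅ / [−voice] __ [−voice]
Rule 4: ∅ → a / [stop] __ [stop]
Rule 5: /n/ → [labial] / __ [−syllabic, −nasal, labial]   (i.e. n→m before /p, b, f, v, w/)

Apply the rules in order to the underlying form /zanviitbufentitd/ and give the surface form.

zamviidabufendidad

Rule 1 (regressive voicing assimilation): /t/ precedes the voiced obstruent /b/, so it voices to [d] by assimilation. /t/ precedes the voiced obstruent /d/, so it voices to [d] by assimilation. /zanviitbufentitd/ → zanviidbufentidd.
Rule 2 (post-nasal voicing): /t/ is a voiceless stop immediately after the nasal /n/, so it voices to [d]. /zanviidbufentidd/ → zanviidbufendidd.
Rule 3 (high vowel syncope): no segment meets the environment; /zanviidbufendidd/ is unchanged.
Rule 4 (stop-cluster a-epenthesis): /d/ and /b/ form a stop–stop cluster, so [a] is inserted between them. /d/ and /d/ form a stop–stop cluster, so [a] is inserted between them. /zanviidbufendidd/ → zanviidabufendidad.
Rule 5 (nasal place assimilation): /n/ precedes the labial consonant /v/, so it assimilates in place to [m]. /zanviidabufendidad/ → zamviidabufendidad.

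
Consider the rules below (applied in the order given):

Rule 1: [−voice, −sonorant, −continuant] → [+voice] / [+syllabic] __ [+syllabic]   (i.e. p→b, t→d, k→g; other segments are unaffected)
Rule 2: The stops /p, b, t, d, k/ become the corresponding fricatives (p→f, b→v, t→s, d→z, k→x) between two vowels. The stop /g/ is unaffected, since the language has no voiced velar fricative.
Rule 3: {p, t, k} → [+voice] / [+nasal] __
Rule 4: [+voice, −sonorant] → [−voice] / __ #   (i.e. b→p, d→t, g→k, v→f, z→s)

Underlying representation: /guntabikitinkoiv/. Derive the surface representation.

gundavigizingoif

Rule 1 (intervocalic voicing): /k/ is a voiceless stop between vowels /i/ and /i/, so it voices to [g]. /t/ is a voiceless stop between vowels /i/ and /i/, so it voices to [d]. /guntabikitinkoiv/ → guntabigidinkoiv.
Rule 2 (intervocalic spirantization): /b/ is a stop between vowels /a/ and /i/, so it spirantizes to the fricative [v]. /d/ is a stop between vowels /i/ and /i/, so it spirantizes to the fricative [z]. /guntabigidinkoiv/ → guntavigizinkoiv.
Rule 3 (post-nasal voicing): /t/ is a voiceless stop immediately after the nasal /n/, so it voices to [d]. /k/ is a voiceless stop immediately after the nasal /n/, so it voices to [g]. /guntavigizinkoiv/ → gundavigizingoiv.
Rule 4 (final devoicing): /v/ is a voiced obstruent in word-final position, so it devoices to [f]. /gundavigizingoiv/ → gundavigizingoif.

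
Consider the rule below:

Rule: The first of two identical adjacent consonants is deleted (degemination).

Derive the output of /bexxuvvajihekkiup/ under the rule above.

/xx/ is a geminate; the first /x/ deletes.
/vv/ is a geminate; the first /v/ deletes.
/kk/ is a geminate; the first /k/ deletes.
The other instances of /b/, /x/, /v/, /j/, /h/, /k/, /p/ do not occur in the required environment and remain unchanged.
Surface form: [bexuvajihekiup].

bexuvajihekiup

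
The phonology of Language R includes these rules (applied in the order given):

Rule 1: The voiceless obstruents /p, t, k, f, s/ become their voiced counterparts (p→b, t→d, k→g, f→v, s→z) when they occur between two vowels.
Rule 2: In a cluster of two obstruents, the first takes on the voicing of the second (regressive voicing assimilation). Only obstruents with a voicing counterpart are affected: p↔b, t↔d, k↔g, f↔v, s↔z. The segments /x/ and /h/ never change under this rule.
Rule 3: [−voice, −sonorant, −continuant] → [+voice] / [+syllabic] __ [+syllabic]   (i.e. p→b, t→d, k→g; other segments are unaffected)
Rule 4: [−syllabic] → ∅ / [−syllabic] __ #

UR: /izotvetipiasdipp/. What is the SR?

Rule 1 (intervocalic voicing): /t/ is a voiceless obstruent between vowels /e/ and /i/, so it voices to [d]. /p/ is a voiceless obstruent between vowels /i/ and /i/, so it voices to [b]. /izotvetipiasdipp/ → izotvedibiasdipp.
Rule 2 (regressive voicing assimilation): /t/ precedes the voiced obstruent /v/, so it voices to [d] by assimilation. /s/ precedes the voiced obstruent /d/, so it voices to [z] by assimilation. /izotvedibiasdipp/ → izodvedibiazdipp.
Rule 3 (intervocalic voicing): no segment meets the environment; /izodvedibiazdipp/ is unchanged.
Rule 4 (final cluster simplification): /p/ is the second consonant of a word-final cluster /pp/, so it deletes. /izodvedibiazdipp/ → izodvedibiazdip.

izodvedibiazdip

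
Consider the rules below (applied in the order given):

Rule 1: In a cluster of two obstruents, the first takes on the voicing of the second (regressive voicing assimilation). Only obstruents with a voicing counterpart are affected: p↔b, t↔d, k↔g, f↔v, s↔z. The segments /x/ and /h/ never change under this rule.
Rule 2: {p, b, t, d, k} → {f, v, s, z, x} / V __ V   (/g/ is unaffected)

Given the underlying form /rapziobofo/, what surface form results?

rabziovofo

Rule 1 (regressive voicing assimilation): /p/ precedes the voiced obstruent /z/, so it voices to [b] by assimilation. /rapziobofo/ → rabziobofo.
Rule 2 (intervocalic spirantization): /b/ is a stop between vowels /o/ and /o/, so it spirantizes to the fricative [v]. /rabziobofo/ → rabziovofo.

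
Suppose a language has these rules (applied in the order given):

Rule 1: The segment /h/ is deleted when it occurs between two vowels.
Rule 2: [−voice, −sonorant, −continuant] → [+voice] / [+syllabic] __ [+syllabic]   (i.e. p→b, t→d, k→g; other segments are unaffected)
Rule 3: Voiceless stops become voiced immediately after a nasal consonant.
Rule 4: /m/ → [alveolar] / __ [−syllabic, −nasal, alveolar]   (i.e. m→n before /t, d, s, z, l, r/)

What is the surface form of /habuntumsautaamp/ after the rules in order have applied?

habundunsaudaamb

Rule 1 (intervocalic h-deletion): no segment meets the environment; /habuntumsautaamp/ is unchanged.
Rule 2 (intervocalic voicing): /t/ is a voiceless stop between vowels /u/ and /a/, so it voices to [d]. /habuntumsautaamp/ → habuntumsaudaamp.
Rule 3 (post-nasal voicing): /t/ is a voiceless stop immediately after the nasal /n/, so it voices to [d]. /p/ is a voiceless stop immediately after the nasal /m/, so it voices to [b]. /habuntumsaudaamp/ → habundumsaudaamb.
Rule 4 (nasal place assimilation): /m/ precedes the alveolar consonant /s/, so it assimilates in place to [n]. /habundumsaudaamb/ → habundunsaudaamb.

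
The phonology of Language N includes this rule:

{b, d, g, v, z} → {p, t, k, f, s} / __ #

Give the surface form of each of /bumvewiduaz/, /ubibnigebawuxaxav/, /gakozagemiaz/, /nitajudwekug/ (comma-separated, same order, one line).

bumvewiduas, ubibnigebawuxaxaf, gakozagemias, nitajudwekuk

/bumvewiduaz/: /z/ is a voiced obstruent in word-final position, so it devoices to [s]. → [bumvewiduas].
/ubibnigebawuxaxav/: /v/ is a voiced obstruent in word-final position, so it devoices to [f]. → [ubibnigebawuxaxaf].
/gakozagemiaz/: /z/ is a voiced obstruent in word-final position, so it devoices to [s]. → [gakozagemias].
/nitajudwekug/: /g/ is a voiced obstruent in word-final position, so it devoices to [k]. → [nitajudwekuk].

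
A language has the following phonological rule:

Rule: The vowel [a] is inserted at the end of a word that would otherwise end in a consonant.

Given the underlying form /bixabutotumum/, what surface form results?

bixabutotumuma

the form ends in the consonant /m/, so [a] is inserted word-finally.
Surface form: [bixabutotumuma].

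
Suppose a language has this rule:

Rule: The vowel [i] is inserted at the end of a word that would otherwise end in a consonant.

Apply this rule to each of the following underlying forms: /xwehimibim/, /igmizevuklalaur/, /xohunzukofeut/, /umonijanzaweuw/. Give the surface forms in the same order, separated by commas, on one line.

/xwehimibim/: the form ends in the consonant /m/, so [i] is inserted word-finally. → [xwehimibimi].
/igmizevuklalaur/: the form ends in the consonant /r/, so [i] is inserted word-finally. → [igmizevuklalauri].
/xohunzukofeut/: the form ends in the consonant /t/, so [i] is inserted word-finally. → [xohunzukofeuti].
/umonijanzaweuw/: the form ends in the consonant /w/, so [i] is inserted word-finally. → [umonijanzaweuwi].

xwehimibimi, igmizevuklalauri, xohunzukofeuti, umonijanzaweuwi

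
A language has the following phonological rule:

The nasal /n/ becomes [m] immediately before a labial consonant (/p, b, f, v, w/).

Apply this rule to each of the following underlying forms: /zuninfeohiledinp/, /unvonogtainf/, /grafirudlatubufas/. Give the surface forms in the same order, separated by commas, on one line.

/zuninfeohiledinp/: /n/ precedes the labial consonant /f/, so it assimilates in place to [m]. /n/ precedes the labial consonant /p/, so it assimilates in place to [m]. → [zunimfeohiledimp].
/unvonogtainf/: /n/ precedes the labial consonant /v/, so it assimilates in place to [m]. /n/ precedes the labial consonant /f/, so it assimilates in place to [m]. → [umvonogtaimf].
/grafirudlatubufas/: the rule's environment is not met; surfaces unchanged as [grafirudlatubufas].

zunimfeohiledimp, umvonogtaimf, grafirudlatubufas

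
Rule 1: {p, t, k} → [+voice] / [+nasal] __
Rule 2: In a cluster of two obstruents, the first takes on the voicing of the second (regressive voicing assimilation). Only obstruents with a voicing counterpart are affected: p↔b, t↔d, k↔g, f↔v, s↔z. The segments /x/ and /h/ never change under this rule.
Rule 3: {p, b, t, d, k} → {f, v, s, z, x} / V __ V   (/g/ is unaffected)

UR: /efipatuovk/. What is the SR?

efifasuofk

Rule 1 (post-nasal voicing): no segment meets the environment; /efipatuovk/ is unchanged.
Rule 2 (regressive voicing assimilation): /v/ precedes the voiceless obstruent /k/, so it devoices to [f] by assimilation. /efipatuovk/ → efipatuofk.
Rule 3 (intervocalic spirantization): /p/ is a stop between vowels /i/ and /a/, so it spirantizes to the fricative [f]. /t/ is a stop between vowels /a/ and /u/, so it spirantizes to the fricative [s]. /efipatuofk/ → efifasuofk.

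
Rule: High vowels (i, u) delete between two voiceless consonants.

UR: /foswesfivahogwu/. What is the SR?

foswesfivahogwu

No segment of /foswesfivahogwu/ meets the structural description of the rule, so the form surfaces unchanged.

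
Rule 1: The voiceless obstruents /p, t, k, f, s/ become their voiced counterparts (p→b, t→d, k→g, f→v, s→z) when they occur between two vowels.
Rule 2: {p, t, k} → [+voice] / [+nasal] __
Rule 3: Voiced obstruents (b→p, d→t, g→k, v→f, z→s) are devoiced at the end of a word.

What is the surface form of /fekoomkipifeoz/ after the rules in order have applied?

fegoomgibiveos

Rule 1 (intervocalic voicing): /k/ is a voiceless obstruent between vowels /e/ and /o/, so it voices to [g]. /p/ is a voiceless obstruent between vowels /i/ and /i/, so it voices to [b]. /f/ is a voiceless obstruent between vowels /i/ and /e/, so it voices to [v]. /fekoomkipifeoz/ → fegoomkibiveoz.
Rule 2 (post-nasal voicing): /k/ is a voiceless stop immediately after the nasal /m/, so it voices to [g]. /fegoomkibiveoz/ → fegoomgibiveoz.
Rule 3 (final devoicing): /z/ is a voiced obstruent in word-final position, so it devoices to [s]. /fegoomgibiveoz/ → fegoomgibiveos.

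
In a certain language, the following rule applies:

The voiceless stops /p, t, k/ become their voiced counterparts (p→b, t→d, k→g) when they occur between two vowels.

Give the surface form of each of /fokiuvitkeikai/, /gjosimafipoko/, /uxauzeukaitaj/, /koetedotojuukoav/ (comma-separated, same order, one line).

/fokiuvitkeikai/: /k/ is a voiceless stop between vowels /o/ and /i/, so it voices to [g]. /k/ is a voiceless stop between vowels /i/ and /a/, so it voices to [g]. → [fogiuvitkeigai].
/gjosimafipoko/: /p/ is a voiceless stop between vowels /i/ and /o/, so it voices to [b]. /k/ is a voiceless stop between vowels /o/ and /o/, so it voices to [g]. → [gjosimafibogo].
/uxauzeukaitaj/: /k/ is a voiceless stop between vowels /u/ and /a/, so it voices to [g]. /t/ is a voiceless stop between vowels /i/ and /a/, so it voices to [d]. → [uxauzeugaidaj].
/koetedotojuukoav/: /t/ is a voiceless stop between vowels /e/ and /e/, so it voices to [d]. /t/ is a voiceless stop between vowels /o/ and /o/, so it voices to [d]. /k/ is a voiceless stop between vowels /u/ and /o/, so it voices to [g]. → [koededodojuugoav].

fogiuvitkeigai, gjosimafibogo, uxauzeugaidaj, koededodojuugoav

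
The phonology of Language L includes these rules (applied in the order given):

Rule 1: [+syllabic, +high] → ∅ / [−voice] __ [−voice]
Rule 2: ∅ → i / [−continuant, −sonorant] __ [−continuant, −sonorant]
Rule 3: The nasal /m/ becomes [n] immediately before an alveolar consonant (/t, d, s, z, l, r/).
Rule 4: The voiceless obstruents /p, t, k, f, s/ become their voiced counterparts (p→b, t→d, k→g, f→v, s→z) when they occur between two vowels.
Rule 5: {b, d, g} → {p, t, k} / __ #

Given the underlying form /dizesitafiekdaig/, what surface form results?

dizestaviegidaik

Rule 1 (high vowel syncope): /i/ is a high vowel flanked by voiceless consonants /s/ and /t/, so it deletes. /dizesitafiekdaig/ → dizestafiekdaig.
Rule 2 (stop-cluster i-epenthesis): /k/ and /d/ form a stop–stop cluster, so [i] is inserted between them. /dizestafiekdaig/ → dizestafiekidaig.
Rule 3 (nasal place assimilation): no segment meets the environment; /dizestafiekidaig/ is unchanged.
Rule 4 (intervocalic voicing): /f/ is a voiceless obstruent between vowels /a/ and /i/, so it voices to [v]. /k/ is a voiceless obstruent between vowels /e/ and /i/, so it voices to [g]. /dizestafiekidaig/ → dizestaviegidaig.
Rule 5 (final devoicing): /g/ is a voiced stop in word-final position, so it devoices to [k]. /dizestaviegidaig/ → dizestaviegidaik.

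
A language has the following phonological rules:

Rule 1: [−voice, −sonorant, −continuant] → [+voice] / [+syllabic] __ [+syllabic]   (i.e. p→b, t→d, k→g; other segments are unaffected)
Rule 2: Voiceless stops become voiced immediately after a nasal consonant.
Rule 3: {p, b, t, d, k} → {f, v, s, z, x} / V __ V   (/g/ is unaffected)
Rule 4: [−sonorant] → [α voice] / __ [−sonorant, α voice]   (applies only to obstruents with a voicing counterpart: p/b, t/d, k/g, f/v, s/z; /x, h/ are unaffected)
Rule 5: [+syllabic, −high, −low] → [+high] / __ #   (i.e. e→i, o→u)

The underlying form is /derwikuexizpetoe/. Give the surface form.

Rule 1 (intervocalic voicing): /k/ is a voiceless stop between vowels /i/ and /u/, so it voices to [g]. /t/ is a voiceless stop between vowels /e/ and /o/, so it voices to [d]. /derwikuexizpetoe/ → derwiguexizpedoe.
Rule 2 (post-nasal voicing): no segment meets the environment; /derwiguexizpedoe/ is unchanged.
Rule 3 (intervocalic spirantization): /d/ is a stop between vowels /e/ and /o/, so it spirantizes to the fricative [z]. /derwiguexizpedoe/ → derwiguexizpezoe.
Rule 4 (regressive voicing assimilation): /z/ precedes the voiceless obstruent /p/, so it devoices to [s] by assimilation. /derwiguexizpezoe/ → derwiguexispezoe.
Rule 5 (final vowel raising): /e/ is a mid vowel in word-final position, so it raises to [i]. /derwiguexispezoe/ → derwiguexispezoi.

derwiguexispezoi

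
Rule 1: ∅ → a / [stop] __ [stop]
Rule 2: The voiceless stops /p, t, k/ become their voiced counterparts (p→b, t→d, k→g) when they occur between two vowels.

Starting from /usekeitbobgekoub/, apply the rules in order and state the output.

usegeidabobagegoub

Rule 1 (stop-cluster a-epenthesis): /t/ and /b/ form a stop–stop cluster, so [a] is inserted between them. /b/ and /g/ form a stop–stop cluster, so [a] is inserted between them. /usekeitbobgekoub/ → usekeitabobagekoub.
Rule 2 (intervocalic voicing): /k/ is a voiceless stop between vowels /e/ and /e/, so it voices to [g]. /t/ is a voiceless stop between vowels /i/ and /a/, so it voices to [d]. /k/ is a voiceless stop between vowels /e/ and /o/, so it voices to [g]. /usekeitabobagekoub/ → usegeidabobagegoub.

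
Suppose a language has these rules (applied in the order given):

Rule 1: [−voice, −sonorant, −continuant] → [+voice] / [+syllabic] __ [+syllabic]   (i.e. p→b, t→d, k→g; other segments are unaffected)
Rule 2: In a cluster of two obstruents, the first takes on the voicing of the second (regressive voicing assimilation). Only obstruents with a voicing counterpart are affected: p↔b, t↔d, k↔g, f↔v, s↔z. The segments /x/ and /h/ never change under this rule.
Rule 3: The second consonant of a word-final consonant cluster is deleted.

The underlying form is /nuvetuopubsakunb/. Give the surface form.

nuveduobupsagun

Rule 1 (intervocalic voicing): /t/ is a voiceless stop between vowels /e/ and /u/, so it voices to [d]. /p/ is a voiceless stop between vowels /o/ and /u/, so it voices to [b]. /k/ is a voiceless stop between vowels /a/ and /u/, so it voices to [g]. /nuvetuopubsakunb/ → nuveduobubsagunb.
Rule 2 (regressive voicing assimilation): /b/ precedes the voiceless obstruent /s/, so it devoices to [p] by assimilation. /nuveduobubsagunb/ → nuveduobupsagunb.
Rule 3 (final cluster simplification): /b/ is the second consonant of a word-final cluster /nb/, so it deletes. /nuveduobupsagunb/ → nuveduobupsagun.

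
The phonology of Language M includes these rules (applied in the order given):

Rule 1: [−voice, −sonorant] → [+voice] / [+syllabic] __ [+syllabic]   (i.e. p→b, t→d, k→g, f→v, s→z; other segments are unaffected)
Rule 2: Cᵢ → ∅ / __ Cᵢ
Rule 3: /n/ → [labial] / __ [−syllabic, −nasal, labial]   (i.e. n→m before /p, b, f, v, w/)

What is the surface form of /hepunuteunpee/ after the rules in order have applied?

hebunudeumpee

Rule 1 (intervocalic voicing): /p/ is a voiceless obstruent between vowels /e/ and /u/, so it voices to [b]. /t/ is a voiceless obstruent between vowels /u/ and /e/, so it voices to [d]. /hepunuteunpee/ → hebunudeunpee.
Rule 2 (degemination): no segment meets the environment; /hebunudeunpee/ is unchanged.
Rule 3 (nasal place assimilation): /n/ precedes the labial consonant /p/, so it assimilates in place to [m]. /hebunudeunpee/ → hebunudeumpee.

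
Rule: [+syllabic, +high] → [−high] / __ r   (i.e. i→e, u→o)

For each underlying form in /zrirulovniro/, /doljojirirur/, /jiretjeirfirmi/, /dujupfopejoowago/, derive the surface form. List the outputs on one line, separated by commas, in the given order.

/zrirulovniro/: /i/ is a high vowel immediately before /r/, so it lowers to [e]. /i/ is a high vowel immediately before /r/, so it lowers to [e]. → [zrerulovnero].
/doljojirirur/: /i/ is a high vowel immediately before /r/, so it lowers to [e]. /i/ is a high vowel immediately before /r/, so it lowers to [e]. /u/ is a high vowel immediately before /r/, so it lowers to [o]. → [doljojereror].
/jiretjeirfirmi/: /i/ is a high vowel immediately before /r/, so it lowers to [e]. /i/ is a high vowel immediately before /r/, so it lowers to [e]. /i/ is a high vowel immediately before /r/, so it lowers to [e]. → [jeretjeerfermi].
/dujupfopejoowago/: the rule's environment is not met; surfaces unchanged as [dujupfopejoowago].

zrerulovnero, doljojereror, jeretjeerfermi, dujupfopejoowago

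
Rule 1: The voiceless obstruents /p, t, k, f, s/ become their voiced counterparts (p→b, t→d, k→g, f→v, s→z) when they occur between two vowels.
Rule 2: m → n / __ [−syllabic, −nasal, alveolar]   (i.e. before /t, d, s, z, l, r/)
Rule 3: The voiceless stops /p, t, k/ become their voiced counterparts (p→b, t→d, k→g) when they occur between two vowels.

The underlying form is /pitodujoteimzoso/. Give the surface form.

pidodujodeinzozo

Rule 1 (intervocalic voicing): /t/ is a voiceless obstruent between vowels /i/ and /o/, so it voices to [d]. /t/ is a voiceless obstruent between vowels /o/ and /e/, so it voices to [d]. /s/ is a voiceless obstruent between vowels /o/ and /o/, so it voices to [z]. /pitodujoteimzoso/ → pidodujodeimzozo.
Rule 2 (nasal place assimilation): /m/ precedes the alveolar consonant /z/, so it assimilates in place to [n]. /pidodujodeimzozo/ → pidodujodeinzozo.
Rule 3 (intervocalic voicing): no segment meets the environment; /pidodujodeinzozo/ is unchanged.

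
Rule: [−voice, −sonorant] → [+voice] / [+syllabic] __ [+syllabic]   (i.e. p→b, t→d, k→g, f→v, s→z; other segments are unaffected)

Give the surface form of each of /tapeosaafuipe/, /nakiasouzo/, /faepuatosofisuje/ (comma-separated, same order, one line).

tabeozaavuibe, nagiazouzo, faebuadozovizuje

/tapeosaafuipe/: /p/ is a voiceless obstruent between vowels /a/ and /e/, so it voices to [b]. /s/ is a voiceless obstruent between vowels /o/ and /a/, so it voices to [z]. /f/ is a voiceless obstruent between vowels /a/ and /u/, so it voices to [v]. /p/ is a voiceless obstruent between vowels /i/ and /e/, so it voices to [b]. → [tabeozaavuibe].
/nakiasouzo/: /k/ is a voiceless obstruent between vowels /a/ and /i/, so it voices to [g]. /s/ is a voiceless obstruent between vowels /a/ and /o/, so it voices to [z]. → [nagiazouzo].
/faepuatosofisuje/: /p/ is a voiceless obstruent between vowels /e/ and /u/, so it voices to [b]. /t/ is a voiceless obstruent between vowels /a/ and /o/, so it voices to [d]. /s/ is a voiceless obstruent between vowels /o/ and /o/, so it voices to [z]. /f/ is a voiceless obstruent between vowels /o/ and /i/, so it voices to [v]. /s/ is a voiceless obstruent between vowels /i/ and /u/, so it voices to [z]. → [faebuadozovizuje].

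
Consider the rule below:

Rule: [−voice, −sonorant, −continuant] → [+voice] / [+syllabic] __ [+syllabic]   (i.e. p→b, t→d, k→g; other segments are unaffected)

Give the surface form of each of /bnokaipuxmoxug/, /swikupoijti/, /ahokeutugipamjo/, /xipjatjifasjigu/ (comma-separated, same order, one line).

bnogaibuxmoxug, swiguboijti, ahogeudugibamjo, xipjatjifasjigu

/bnokaipuxmoxug/: /k/ is a voiceless stop between vowels /o/ and /a/, so it voices to [g]. /p/ is a voiceless stop between vowels /i/ and /u/, so it voices to [b]. → [bnogaibuxmoxug].
/swikupoijti/: /k/ is a voiceless stop between vowels /i/ and /u/, so it voices to [g]. /p/ is a voiceless stop between vowels /u/ and /o/, so it voices to [b]. → [swiguboijti].
/ahokeutugipamjo/: /k/ is a voiceless stop between vowels /o/ and /e/, so it voices to [g]. /t/ is a voiceless stop between vowels /u/ and /u/, so it voices to [d]. /p/ is a voiceless stop between vowels /i/ and /a/, so it voices to [b]. → [ahogeudugibamjo].
/xipjatjifasjigu/: the rule's environment is not met; surfaces unchanged as [xipjatjifasjigu].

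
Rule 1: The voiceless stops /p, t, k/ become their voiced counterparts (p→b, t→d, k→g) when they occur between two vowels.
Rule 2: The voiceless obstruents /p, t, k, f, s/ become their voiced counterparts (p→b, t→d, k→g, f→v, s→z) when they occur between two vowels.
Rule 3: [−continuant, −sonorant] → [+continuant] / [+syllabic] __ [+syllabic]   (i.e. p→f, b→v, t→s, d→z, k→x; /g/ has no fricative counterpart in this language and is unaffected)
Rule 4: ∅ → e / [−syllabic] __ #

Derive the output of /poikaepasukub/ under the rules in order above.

Rule 1 (intervocalic voicing): /k/ is a voiceless stop between vowels /i/ and /a/, so it voices to [g]. /p/ is a voiceless stop between vowels /e/ and /a/, so it voices to [b]. /k/ is a voiceless stop between vowels /u/ and /u/, so it voices to [g]. /poikaepasukub/ → poigaebasugub.
Rule 2 (intervocalic voicing): /s/ is a voiceless obstruent between vowels /a/ and /u/, so it voices to [z]. /poigaebasugub/ → poigaebazugub.
Rule 3 (intervocalic spirantization): /b/ is a stop between vowels /e/ and /a/, so it spirantizes to the fricative [v]. /poigaebazugub/ → poigaevazugub.
Rule 4 (final e-epenthesis): the form ends in the consonant /b/, so [e] is inserted word-finally. /poigaevazugub/ → poigaevazugube.

poigaevazugube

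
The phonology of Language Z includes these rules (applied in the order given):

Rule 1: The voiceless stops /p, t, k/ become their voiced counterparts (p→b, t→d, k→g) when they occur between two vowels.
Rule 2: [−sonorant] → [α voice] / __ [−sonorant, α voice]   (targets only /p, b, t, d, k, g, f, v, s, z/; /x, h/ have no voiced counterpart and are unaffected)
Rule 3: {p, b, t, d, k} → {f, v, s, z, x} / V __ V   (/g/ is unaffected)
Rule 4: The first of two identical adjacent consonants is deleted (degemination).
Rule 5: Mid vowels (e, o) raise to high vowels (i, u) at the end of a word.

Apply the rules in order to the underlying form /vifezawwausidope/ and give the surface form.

vifezawausizovi

Rule 1 (intervocalic voicing): /p/ is a voiceless stop between vowels /o/ and /e/, so it voices to [b]. /vifezawwausidope/ → vifezawwausidobe.
Rule 2 (regressive voicing assimilation): no segment meets the environment; /vifezawwausidobe/ is unchanged.
Rule 3 (intervocalic spirantization): /d/ is a stop between vowels /i/ and /o/, so it spirantizes to the fricative [z]. /b/ is a stop between vowels /o/ and /e/, so it spirantizes to the fricative [v]. /vifezawwausidobe/ → vifezawwausizove.
Rule 4 (degemination): /ww/ is a geminate; the first /w/ deletes. /vifezawwausizove/ → vifezawausizove.
Rule 5 (final vowel raising): /e/ is a mid vowel in word-final position, so it raises to [i]. /vifezawausizove/ → vifezawausizovi.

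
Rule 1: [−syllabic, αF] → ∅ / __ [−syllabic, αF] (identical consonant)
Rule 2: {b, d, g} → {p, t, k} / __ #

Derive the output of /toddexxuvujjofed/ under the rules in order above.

Rule 1 (degemination): /dd/ is a geminate; the first /d/ deletes. /xx/ is a geminate; the first /x/ deletes. /jj/ is a geminate; the first /j/ deletes. /toddexxuvujjofed/ → todexuvujofed.
Rule 2 (final devoicing): /d/ is a voiced stop in word-final position, so it devoices to [t]. /todexuvujofed/ → todexuvujofet.

todexuvujofet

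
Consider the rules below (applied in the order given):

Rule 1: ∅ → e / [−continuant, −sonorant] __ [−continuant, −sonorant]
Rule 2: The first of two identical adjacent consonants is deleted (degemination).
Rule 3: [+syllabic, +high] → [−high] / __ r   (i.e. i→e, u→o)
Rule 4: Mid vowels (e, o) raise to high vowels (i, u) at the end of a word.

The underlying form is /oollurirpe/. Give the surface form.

Rule 1 (stop-cluster e-epenthesis): no segment meets the environment; /oollurirpe/ is unchanged.
Rule 2 (degemination): /ll/ is a geminate; the first /l/ deletes. /oollurirpe/ → oolurirpe.
Rule 3 (pre-rhotic lowering): /u/ is a high vowel immediately before /r/, so it lowers to [o]. /i/ is a high vowel immediately before /r/, so it lowers to [e]. /oolurirpe/ → oolorerpe.
Rule 4 (final vowel raising): /e/ is a mid vowel in word-final position, so it raises to [i]. /oolorerpe/ → oolorerpi.

oolorerpi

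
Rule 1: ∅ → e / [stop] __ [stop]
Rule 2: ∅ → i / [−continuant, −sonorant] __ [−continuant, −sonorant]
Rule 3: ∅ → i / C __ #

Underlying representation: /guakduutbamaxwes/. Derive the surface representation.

guakeduutebamaxwesi

Rule 1 (stop-cluster e-epenthesis): /k/ and /d/ form a stop–stop cluster, so [e] is inserted between them. /t/ and /b/ form a stop–stop cluster, so [e] is inserted between them. /guakduutbamaxwes/ → guakeduutebamaxwes.
Rule 2 (stop-cluster i-epenthesis): no segment meets the environment; /guakeduutebamaxwes/ is unchanged.
Rule 3 (final i-epenthesis): the form ends in the consonant /s/, so [i] is inserted word-finally. /guakeduutebamaxwes/ → guakeduutebamaxwesi.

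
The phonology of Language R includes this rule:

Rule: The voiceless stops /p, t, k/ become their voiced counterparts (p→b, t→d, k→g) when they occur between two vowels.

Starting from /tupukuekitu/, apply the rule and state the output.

/p/ is a voiceless stop between vowels /u/ and /u/, so it voices to [b].
/k/ is a voiceless stop between vowels /u/ and /u/, so it voices to [g].
/k/ is a voiceless stop between vowels /e/ and /i/, so it voices to [g].
/t/ is a voiceless stop between vowels /i/ and /u/, so it voices to [d].
The other instance of /t/ does not occur in the required environment and remains unchanged.
Surface form: [tubuguegidu].

tubuguegidu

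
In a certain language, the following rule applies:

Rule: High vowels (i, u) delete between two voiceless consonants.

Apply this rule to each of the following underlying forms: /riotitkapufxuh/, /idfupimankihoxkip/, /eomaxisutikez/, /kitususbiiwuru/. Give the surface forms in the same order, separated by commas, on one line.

riottkapfxh, idfpimankhoxkp, eomaxstkez, ktssbiiwuru

/riotitkapufxuh/: /i/ is a high vowel flanked by voiceless consonants /t/ and /t/, so it deletes. /u/ is a high vowel flanked by voiceless consonants /p/ and /f/, so it deletes. /u/ is a high vowel flanked by voiceless consonants /x/ and /h/, so it deletes. → [riottkapfxh].
/idfupimankihoxkip/: /u/ is a high vowel flanked by voiceless consonants /f/ and /p/, so it deletes. /i/ is a high vowel flanked by voiceless consonants /k/ and /h/, so it deletes. /i/ is a high vowel flanked by voiceless consonants /k/ and /p/, so it deletes. → [idfpimankhoxkp].
/eomaxisutikez/: /i/ is a high vowel flanked by voiceless consonants /x/ and /s/, so it deletes. /u/ is a high vowel flanked by voiceless consonants /s/ and /t/, so it deletes. /i/ is a high vowel flanked by voiceless consonants /t/ and /k/, so it deletes. → [eomaxstkez].
/kitususbiiwuru/: /i/ is a high vowel flanked by voiceless consonants /k/ and /t/, so it deletes. /u/ is a high vowel flanked by voiceless consonants /t/ and /s/, so it deletes. /u/ is a high vowel flanked by voiceless consonants /s/ and /s/, so it deletes. → [ktssbiiwuru].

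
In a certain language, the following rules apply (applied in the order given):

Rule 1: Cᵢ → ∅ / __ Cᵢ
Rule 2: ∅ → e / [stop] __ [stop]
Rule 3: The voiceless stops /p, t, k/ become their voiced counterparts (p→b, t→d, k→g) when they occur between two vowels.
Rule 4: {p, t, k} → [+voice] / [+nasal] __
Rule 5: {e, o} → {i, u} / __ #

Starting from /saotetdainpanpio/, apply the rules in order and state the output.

Rule 1 (degemination): no segment meets the environment; /saotetdainpanpio/ is unchanged.
Rule 2 (stop-cluster e-epenthesis): /t/ and /d/ form a stop–stop cluster, so [e] is inserted between them. /saotetdainpanpio/ → saotetedainpanpio.
Rule 3 (intervocalic voicing): /t/ is a voiceless stop between vowels /o/ and /e/, so it voices to [d]. /t/ is a voiceless stop between vowels /e/ and /e/, so it voices to [d]. /saotetedainpanpio/ → saodededainpanpio.
Rule 4 (post-nasal voicing): /p/ is a voiceless stop immediately after the nasal /n/, so it voices to [b]. /p/ is a voiceless stop immediately after the nasal /n/, so it voices to [b]. /saodededainpanpio/ → saodededainbanbio.
Rule 5 (final vowel raising): /o/ is a mid vowel in word-final position, so it raises to [u]. /saodededainbanbio/ → saodededainbanbiu.

saodededainbanbiu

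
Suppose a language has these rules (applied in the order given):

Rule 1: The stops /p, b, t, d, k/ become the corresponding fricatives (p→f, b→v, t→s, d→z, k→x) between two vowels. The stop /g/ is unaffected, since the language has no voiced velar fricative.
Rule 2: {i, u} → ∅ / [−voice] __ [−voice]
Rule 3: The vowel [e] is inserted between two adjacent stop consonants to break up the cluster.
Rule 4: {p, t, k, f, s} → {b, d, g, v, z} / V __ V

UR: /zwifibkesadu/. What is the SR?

Rule 1 (intervocalic spirantization): /d/ is a stop between vowels /a/ and /u/, so it spirantizes to the fricative [z]. /zwifibkesadu/ → zwifibkesazu.
Rule 2 (high vowel syncope): no segment meets the environment; /zwifibkesazu/ is unchanged.
Rule 3 (stop-cluster e-epenthesis): /b/ and /k/ form a stop–stop cluster, so [e] is inserted between them. /zwifibkesazu/ → zwifibekesazu.
Rule 4 (intervocalic voicing): /f/ is a voiceless obstruent between vowels /i/ and /i/, so it voices to [v]. /k/ is a voiceless obstruent between vowels /e/ and /e/, so it voices to [g]. /s/ is a voiceless obstruent between vowels /e/ and /a/, so it voices to [z]. /zwifibekesazu/ → zwivibegezazu.

zwivibegezazu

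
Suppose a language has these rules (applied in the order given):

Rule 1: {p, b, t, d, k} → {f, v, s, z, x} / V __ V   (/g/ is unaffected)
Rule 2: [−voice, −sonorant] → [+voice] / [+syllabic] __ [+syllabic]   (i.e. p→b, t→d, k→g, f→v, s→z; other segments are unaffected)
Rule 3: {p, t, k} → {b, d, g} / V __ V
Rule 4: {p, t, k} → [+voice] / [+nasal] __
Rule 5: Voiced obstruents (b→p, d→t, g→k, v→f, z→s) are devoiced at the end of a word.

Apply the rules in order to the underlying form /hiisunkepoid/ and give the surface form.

Rule 1 (intervocalic spirantization): /p/ is a stop between vowels /e/ and /o/, so it spirantizes to the fricative [f]. /hiisunkepoid/ → hiisunkefoid.
Rule 2 (intervocalic voicing): /s/ is a voiceless obstruent between vowels /i/ and /u/, so it voices to [z]. /f/ is a voiceless obstruent between vowels /e/ and /o/, so it voices to [v]. /hiisunkefoid/ → hiizunkevoid.
Rule 3 (intervocalic voicing): no segment meets the environment; /hiizunkevoid/ is unchanged.
Rule 4 (post-nasal voicing): /k/ is a voiceless stop immediately after the nasal /n/, so it voices to [g]. /hiizunkevoid/ → hiizungevoid.
Rule 5 (final devoicing): /d/ is a voiced obstruent in word-final position, so it devoices to [t]. /hiizungevoid/ → hiizungevoit.

hiizungevoit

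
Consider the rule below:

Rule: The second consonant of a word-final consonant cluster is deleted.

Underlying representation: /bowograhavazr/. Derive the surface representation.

bowograhavaz

/r/ is the second consonant of a word-final cluster /zr/, so it deletes.
The other instances of /b/, /w/, /g/, /r/, /h/, /v/, /z/ do not occur in the required environment and remain unchanged.
Surface form: [bowograhavaz].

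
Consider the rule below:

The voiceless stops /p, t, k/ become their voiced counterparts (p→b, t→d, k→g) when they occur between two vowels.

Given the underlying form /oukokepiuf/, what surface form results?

ougogebiuf

/k/ is a voiceless stop between vowels /u/ and /o/, so it voices to [g].
/k/ is a voiceless stop between vowels /o/ and /e/, so it voices to [g].
/p/ is a voiceless stop between vowels /e/ and /i/, so it voices to [b].
Surface form: [ougogebiuf].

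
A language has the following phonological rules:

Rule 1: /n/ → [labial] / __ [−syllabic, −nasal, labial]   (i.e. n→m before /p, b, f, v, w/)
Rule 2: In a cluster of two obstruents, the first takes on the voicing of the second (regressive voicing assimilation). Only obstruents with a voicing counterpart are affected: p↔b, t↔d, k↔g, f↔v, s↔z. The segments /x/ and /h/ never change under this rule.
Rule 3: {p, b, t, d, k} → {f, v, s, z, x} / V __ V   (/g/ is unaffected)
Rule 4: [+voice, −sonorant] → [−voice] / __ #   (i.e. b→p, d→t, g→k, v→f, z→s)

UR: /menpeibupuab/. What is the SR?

mempeivufuap

Rule 1 (nasal place assimilation): /n/ precedes the labial consonant /p/, so it assimilates in place to [m]. /menpeibupuab/ → mempeibupuab.
Rule 2 (regressive voicing assimilation): no segment meets the environment; /mempeibupuab/ is unchanged.
Rule 3 (intervocalic spirantization): /b/ is a stop between vowels /i/ and /u/, so it spirantizes to the fricative [v]. /p/ is a stop between vowels /u/ and /u/, so it spirantizes to the fricative [f]. /mempeibupuab/ → mempeivufuab.
Rule 4 (final devoicing): /b/ is a voiced obstruent in word-final position, so it devoices to [p]. /mempeivufuab/ → mempeivufuap.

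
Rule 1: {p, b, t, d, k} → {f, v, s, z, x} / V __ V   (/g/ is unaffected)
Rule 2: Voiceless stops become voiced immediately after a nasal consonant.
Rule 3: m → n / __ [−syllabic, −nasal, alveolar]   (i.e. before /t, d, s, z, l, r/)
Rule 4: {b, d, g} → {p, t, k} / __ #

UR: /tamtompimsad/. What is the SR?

tandombinsat

Rule 1 (intervocalic spirantization): no segment meets the environment; /tamtompimsad/ is unchanged.
Rule 2 (post-nasal voicing): /t/ is a voiceless stop immediately after the nasal /m/, so it voices to [d]. /p/ is a voiceless stop immediately after the nasal /m/, so it voices to [b]. /tamtompimsad/ → tamdombimsad.
Rule 3 (nasal place assimilation): /m/ precedes the alveolar consonant /d/, so it assimilates in place to [n]. /m/ precedes the alveolar consonant /s/, so it assimilates in place to [n]. /tamdombimsad/ → tandombinsad.
Rule 4 (final devoicing): /d/ is a voiced stop in word-final position, so it devoices to [t]. /tandombinsad/ → tandombinsat.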